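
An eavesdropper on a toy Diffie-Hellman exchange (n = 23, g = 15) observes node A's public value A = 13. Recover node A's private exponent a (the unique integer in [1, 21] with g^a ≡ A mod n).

6

Try successive powers of 15 modulo 23:
15^1 ≡ 15
15^2 ≡ 18
15^3 ≡ 17
15^4 ≡ 2
15^5 ≡ 7
15^6 ≡ 13
Found: a = 6.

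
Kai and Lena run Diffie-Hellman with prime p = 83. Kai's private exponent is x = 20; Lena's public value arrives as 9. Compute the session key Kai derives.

28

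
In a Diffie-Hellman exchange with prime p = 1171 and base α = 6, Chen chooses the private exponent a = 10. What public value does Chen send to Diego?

420

Public value = 6^10 mod 1171.
6^1 ≡ 6 (mod 1171)
6^2 = (6^1)^2 ≡ 6^2 = 36 ≡ 36 (mod 1171)
6^4 = (6^2)^2 ≡ 36^2 = 1296 ≡ 125 (mod 1171)
6^8 = (6^4)^2 ≡ 125^2 = 15625 ≡ 402 (mod 1171)
6^10 = 6^8 · 6^2 ≡ 402 · 36 ≡ 420 (mod 1171).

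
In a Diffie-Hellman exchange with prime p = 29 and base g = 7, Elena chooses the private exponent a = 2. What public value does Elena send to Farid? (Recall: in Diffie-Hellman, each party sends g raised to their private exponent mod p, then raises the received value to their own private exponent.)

20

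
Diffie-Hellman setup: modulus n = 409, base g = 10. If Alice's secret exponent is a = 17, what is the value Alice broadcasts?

Public value = 10^17 (mod 409).
10^1 ≡ 10 (mod 409)
10^2 = (10^1)^2 ≡ 10^2 = 100 ≡ 100 (mod 409)
10^4 = (10^2)^2 ≡ 100^2 = 10000 ≡ 184 (mod 409)
10^8 = (10^4)^2 ≡ 184^2 = 33856 ≡ 318 (mod 409)
10^16 = (10^8)^2 ≡ 318^2 = 101124 ≡ 101 (mod 409)
10^17 = 10^16 · 10^1 ≡ 101 · 10 ≡ 192 (mod 409).

192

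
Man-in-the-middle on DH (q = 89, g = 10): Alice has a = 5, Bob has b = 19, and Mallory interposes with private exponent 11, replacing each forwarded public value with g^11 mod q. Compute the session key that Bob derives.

Bob receives Mallory's public value M = 10^11 mod 89 instead of the honest one.
10^1 ≡ 10 (mod 89)
10^2 = (10^1)^2 ≡ 10^2 = 100 ≡ 11 (mod 89)
10^4 = (10^2)^2 ≡ 11^2 = 121 ≡ 32 (mod 89)
10^8 = (10^4)^2 ≡ 32^2 = 1024 ≡ 45 (mod 89)
10^11 = 10^8 · 10^2 · 10^1 ≡ 45 · 11 · 10 ≡ 55 (mod 89).
So M = 55. Bob computes K = M^19 mod 89.
55^1 ≡ 55 (mod 89)
55^2 = (55^1)^2 ≡ 55^2 = 3025 ≡ 88 (mod 89)
55^4 = (55^2)^2 ≡ 88^2 = 7744 ≡ 1 (mod 89)
55^8 = (55^4)^2 ≡ 1^2 = 1 ≡ 1 (mod 89)
55^16 = (55^8)^2 ≡ 1^2 = 1 ≡ 1 (mod 89)
55^19 = 55^16 · 55^2 · 55^1 ≡ 1 · 88 · 55 ≡ 34 (mod 89).

34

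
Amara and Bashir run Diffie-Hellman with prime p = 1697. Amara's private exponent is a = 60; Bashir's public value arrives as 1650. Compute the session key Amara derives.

Shared key K = 1650^60 mod 1697.
1650^1 ≡ 1650 (mod 1697)
1650^2 = (1650^1)^2 ≡ 1650^2 = 2722500 ≡ 512 (mod 1697)
1650^4 = (1650^2)^2 ≡ 512^2 = 262144 ≡ 806 (mod 1697)
1650^8 = (1650^4)^2 ≡ 806^2 = 649636 ≡ 1382 (mod 1697)
1650^16 = (1650^8)^2 ≡ 1382^2 = 1909924 ≡ 799 (mod 1697)
1650^32 = (1650^16)^2 ≡ 799^2 = 638401 ≡ 329 (mod 1697)
1650^60 = 1650^32 · 1650^16 · 1650^8 · 1650^4 ≡ 329 · 799 · 1382 · 806 ≡ 368 (mod 1697).

368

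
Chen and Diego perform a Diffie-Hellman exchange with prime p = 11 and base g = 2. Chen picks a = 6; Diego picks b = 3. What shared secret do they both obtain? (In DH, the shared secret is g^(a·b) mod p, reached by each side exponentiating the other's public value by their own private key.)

Diego sends B = g^b mod p = 2^3 mod 11.
2^1 ≡ 2 (mod 11)
2^2 = (2^1)^2 ≡ 2^2 = 4 ≡ 4 (mod 11)
2^3 = 2^2 · 2^1 ≡ 4 · 2 ≡ 8 (mod 11).
So B = 8. Chen then computes K = B^a mod p = 8^6 mod 11.
8^1 ≡ 8 (mod 11)
8^2 = (8^1)^2 ≡ 8^2 = 64 ≡ 9 (mod 11)
8^4 = (8^2)^2 ≡ 9^2 = 81 ≡ 4 (mod 11)
8^6 = 8^4 · 8^2 ≡ 4 · 9 ≡ 3 (mod 11).

3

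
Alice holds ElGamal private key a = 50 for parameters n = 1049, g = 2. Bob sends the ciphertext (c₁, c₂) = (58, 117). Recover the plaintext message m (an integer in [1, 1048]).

227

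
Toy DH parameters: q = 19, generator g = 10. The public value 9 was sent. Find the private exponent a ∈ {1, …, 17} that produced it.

10

Try successive powers of 10 modulo 19:
10^1 ≡ 10
10^2 ≡ 5
10^3 ≡ 12
10^4 ≡ 6
10^5 ≡ 3
10^6 ≡ 11
10^7 ≡ 15
10^8 ≡ 17
10^9 ≡ 18
10^10 ≡ 9
Found: a = 10.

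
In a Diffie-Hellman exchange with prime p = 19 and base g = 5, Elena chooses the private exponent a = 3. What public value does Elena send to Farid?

Public value = 5^3 mod 19.
5^1 ≡ 5 (mod 19)
5^2 = (5^1)^2 ≡ 5^2 = 25 ≡ 6 (mod 19)
5^3 = 5^2 · 5^1 ≡ 6 · 5 ≡ 11 (mod 19).

11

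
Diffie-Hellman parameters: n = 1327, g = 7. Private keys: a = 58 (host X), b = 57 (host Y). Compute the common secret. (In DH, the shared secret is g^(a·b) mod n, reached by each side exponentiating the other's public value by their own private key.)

Host X sends A = g^a mod n = 7^58 mod 1327.
7^1 ≡ 7 (mod 1327)
7^2 = (7^1)^2 ≡ 7^2 = 49 ≡ 49 (mod 1327)
7^4 = (7^2)^2 ≡ 49^2 = 2401 ≡ 1074 (mod 1327)
7^8 = (7^4)^2 ≡ 1074^2 = 1153476 ≡ 313 (mod 1327)
7^16 = (7^8)^2 ≡ 313^2 = 97969 ≡ 1098 (mod 1327)
7^32 = (7^16)^2 ≡ 1098^2 = 1205604 ≡ 688 (mod 1327)
7^58 = 7^32 · 7^16 · 7^8 · 7^2 ≡ 688 · 1098 · 313 · 49 ≡ 413 (mod 1327).
So A = 413. Host Y then computes K = A^b mod n = 413^57 mod 1327.
413^1 ≡ 413 (mod 1327)
413^2 = (413^1)^2 ≡ 413^2 = 170569 ≡ 713 (mod 1327)
413^4 = (413^2)^2 ≡ 713^2 = 508369 ≡ 128 (mod 1327)
413^8 = (413^4)^2 ≡ 128^2 = 16384 ≡ 460 (mod 1327)
413^16 = (413^8)^2 ≡ 460^2 = 211600 ≡ 607 (mod 1327)
413^32 = (413^16)^2 ≡ 607^2 = 368449 ≡ 870 (mod 1327)
413^57 = 413^32 · 413^16 · 413^8 · 413^1 ≡ 870 · 607 · 460 · 413 ≡ 1006 (mod 1327).

1006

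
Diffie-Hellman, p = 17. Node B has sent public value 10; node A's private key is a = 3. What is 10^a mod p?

Shared key K = 10^3 mod 17.
10^1 ≡ 10 (mod 17)
10^2 = (10^1)^2 ≡ 10^2 = 100 ≡ 15 (mod 17)
10^3 = 10^2 · 10^1 ≡ 15 · 10 ≡ 14 (mod 17).

14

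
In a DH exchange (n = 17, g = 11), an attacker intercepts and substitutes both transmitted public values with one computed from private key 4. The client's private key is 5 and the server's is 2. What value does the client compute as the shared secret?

4

The client receives an attacker's public value M = 11^4 mod 17 instead of the honest one.
11^1 ≡ 11 (mod 17)
11^2 = (11^1)^2 ≡ 11^2 = 121 ≡ 2 (mod 17)
11^4 = (11^2)^2 ≡ 2^2 = 4 ≡ 4 (mod 17)
So M = 4. The client computes K = M^5 mod 17.
4^1 ≡ 4 (mod 17)
4^2 = (4^1)^2 ≡ 4^2 = 16 ≡ 16 (mod 17)
4^4 = (4^2)^2 ≡ 16^2 = 256 ≡ 1 (mod 17)
4^5 = 4^4 · 4^1 ≡ 1 · 4 ≡ 4 (mod 17).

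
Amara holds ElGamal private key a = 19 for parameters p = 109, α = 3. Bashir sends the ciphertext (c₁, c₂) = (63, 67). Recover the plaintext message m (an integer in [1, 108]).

Shared mask s = c₁^a mod p = 63^19 mod 109.
63^1 ≡ 63 (mod 109)
63^2 = (63^1)^2 ≡ 63^2 = 3969 ≡ 45 (mod 109)
63^4 = (63^2)^2 ≡ 45^2 = 2025 ≡ 63 (mod 109)
63^8 = (63^4)^2 ≡ 63^2 = 3969 ≡ 45 (mod 109)
63^16 = (63^8)^2 ≡ 45^2 = 2025 ≡ 63 (mod 109)
63^19 = 63^16 · 63^2 · 63^1 ≡ 63 · 45 · 63 ≡ 63 (mod 109).
So s = 63; s⁻¹ ≡ 45 (mod 109).
m = c₂ · s⁻¹ mod 109 = 67 · 45 mod 109 = 72.

72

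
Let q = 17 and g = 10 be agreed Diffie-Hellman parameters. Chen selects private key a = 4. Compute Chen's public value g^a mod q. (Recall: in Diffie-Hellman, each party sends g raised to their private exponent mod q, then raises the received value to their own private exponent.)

4

Public value = 10^4 mod 17.
10^1 ≡ 10 (mod 17)
10^2 = (10^1)^2 ≡ 10^2 = 100 ≡ 15 (mod 17)
10^4 = (10^2)^2 ≡ 15^2 = 225 ≡ 4 (mod 17)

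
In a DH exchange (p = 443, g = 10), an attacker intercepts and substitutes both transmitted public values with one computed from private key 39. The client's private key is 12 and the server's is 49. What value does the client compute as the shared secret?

59

The client receives an attacker's public value M = 10^39 mod 443 instead of the honest one.
10^1 ≡ 10 (mod 443)
10^2 = (10^1)^2 ≡ 10^2 = 100 ≡ 100 (mod 443)
10^4 = (10^2)^2 ≡ 100^2 = 10000 ≡ 254 (mod 443)
10^8 = (10^4)^2 ≡ 254^2 = 64516 ≡ 281 (mod 443)
10^16 = (10^8)^2 ≡ 281^2 = 78961 ≡ 107 (mod 443)
10^32 = (10^16)^2 ≡ 107^2 = 11449 ≡ 374 (mod 443)
10^39 = 10^32 · 10^4 · 10^2 · 10^1 ≡ 374 · 254 · 100 · 10 ≡ 409 (mod 443).
So M = 409. The client computes K = M^12 mod 443.
409^1 ≡ 409 (mod 443)
409^2 = (409^1)^2 ≡ 409^2 = 167281 ≡ 270 (mod 443)
409^4 = (409^2)^2 ≡ 270^2 = 72900 ≡ 248 (mod 443)
409^8 = (409^4)^2 ≡ 248^2 = 61504 ≡ 370 (mod 443)
409^12 = 409^8 · 409^4 ≡ 370 · 248 ≡ 59 (mod 443).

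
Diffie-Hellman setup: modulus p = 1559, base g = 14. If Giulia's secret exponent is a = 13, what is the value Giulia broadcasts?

Public value = 14^13 mod 1559.
14^1 ≡ 14 (mod 1559)
14^2 = (14^1)^2 ≡ 14^2 = 196 ≡ 196 (mod 1559)
14^4 = (14^2)^2 ≡ 196^2 = 38416 ≡ 1000 (mod 1559)
14^8 = (14^4)^2 ≡ 1000^2 = 1000000 ≡ 681 (mod 1559)
14^13 = 14^8 · 14^4 · 14^1 ≡ 681 · 1000 · 14 ≡ 715 (mod 1559).

715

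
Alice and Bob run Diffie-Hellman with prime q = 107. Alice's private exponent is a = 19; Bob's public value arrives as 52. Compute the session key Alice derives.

Shared key K = 52^19 mod 107.
52^1 ≡ 52 (mod 107)
52^2 = (52^1)^2 ≡ 52^2 = 2704 ≡ 29 (mod 107)
52^4 = (52^2)^2 ≡ 29^2 = 841 ≡ 92 (mod 107)
52^8 = (52^4)^2 ≡ 92^2 = 8464 ≡ 11 (mod 107)
52^16 = (52^8)^2 ≡ 11^2 = 121 ≡ 14 (mod 107)
52^19 = 52^16 · 52^2 · 52^1 ≡ 14 · 29 · 52 ≡ 33 (mod 107).

33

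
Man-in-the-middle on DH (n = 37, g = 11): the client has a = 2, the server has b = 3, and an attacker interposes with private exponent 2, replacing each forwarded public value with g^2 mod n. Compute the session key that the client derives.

The client receives an attacker's public value M = 11^2 mod 37 instead of the honest one.
11^1 ≡ 11 (mod 37)
11^2 = (11^1)^2 ≡ 11^2 = 121 ≡ 10 (mod 37)
So M = 10. The client computes K = M^2 mod 37.
10^1 ≡ 10 (mod 37)
10^2 = (10^1)^2 ≡ 10^2 = 100 ≡ 26 (mod 37)

26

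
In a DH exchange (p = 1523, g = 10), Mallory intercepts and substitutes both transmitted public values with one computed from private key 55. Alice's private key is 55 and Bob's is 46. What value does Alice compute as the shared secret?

Alice receives Mallory's public value M = 10^55 mod 1523 instead of the honest one.
10^1 ≡ 10 (mod 1523)
10^2 = (10^1)^2 ≡ 10^2 = 100 ≡ 100 (mod 1523)
10^4 = (10^2)^2 ≡ 100^2 = 10000 ≡ 862 (mod 1523)
10^8 = (10^4)^2 ≡ 862^2 = 743044 ≡ 1343 (mod 1523)
10^16 = (10^8)^2 ≡ 1343^2 = 1803649 ≡ 417 (mod 1523)
10^32 = (10^16)^2 ≡ 417^2 = 173889 ≡ 267 (mod 1523)
10^55 = 10^32 · 10^16 · 10^4 · 10^2 · 10^1 ≡ 267 · 417 · 862 · 100 · 10 ≡ 166 (mod 1523).
So M = 166. Alice computes K = M^55 mod 1523.
166^1 ≡ 166 (mod 1523)
166^2 = (166^1)^2 ≡ 166^2 = 27556 ≡ 142 (mod 1523)
166^4 = (166^2)^2 ≡ 142^2 = 20164 ≡ 365 (mod 1523)
166^8 = (166^4)^2 ≡ 365^2 = 133225 ≡ 724 (mod 1523)
166^16 = (166^8)^2 ≡ 724^2 = 524176 ≡ 264 (mod 1523)
166^32 = (166^16)^2 ≡ 264^2 = 69696 ≡ 1161 (mod 1523)
166^55 = 166^32 · 166^16 · 166^4 · 166^2 · 166^1 ≡ 1161 · 264 · 365 · 142 · 166 ≡ 469 (mod 1523).

469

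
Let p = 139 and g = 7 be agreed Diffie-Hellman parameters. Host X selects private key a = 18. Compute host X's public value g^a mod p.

Public value = 7^18 mod 139.
7^1 ≡ 7 (mod 139)
7^2 = (7^1)^2 ≡ 7^2 = 49 ≡ 49 (mod 139)
7^4 = (7^2)^2 ≡ 49^2 = 2401 ≡ 38 (mod 139)
7^8 = (7^4)^2 ≡ 38^2 = 1444 ≡ 54 (mod 139)
7^16 = (7^8)^2 ≡ 54^2 = 2916 ≡ 136 (mod 139)
7^18 = 7^16 · 7^2 ≡ 136 · 49 ≡ 131 (mod 139).

131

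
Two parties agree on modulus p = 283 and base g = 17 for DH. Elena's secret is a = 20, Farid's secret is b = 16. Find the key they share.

100

Farid sends B = g^b mod p = 17^16 mod 283.
17^1 ≡ 17 (mod 283)
17^2 = (17^1)^2 ≡ 17^2 = 289 ≡ 6 (mod 283)
17^4 = (17^2)^2 ≡ 6^2 = 36 ≡ 36 (mod 283)
17^8 = (17^4)^2 ≡ 36^2 = 1296 ≡ 164 (mod 283)
17^16 = (17^8)^2 ≡ 164^2 = 26896 ≡ 11 (mod 283)
So B = 11. Elena then computes K = B^a mod p = 11^20 mod 283.
11^1 ≡ 11 (mod 283)
11^2 = (11^1)^2 ≡ 11^2 = 121 ≡ 121 (mod 283)
11^4 = (11^2)^2 ≡ 121^2 = 14641 ≡ 208 (mod 283)
11^8 = (11^4)^2 ≡ 208^2 = 43264 ≡ 248 (mod 283)
11^16 = (11^8)^2 ≡ 248^2 = 61504 ≡ 93 (mod 283)
11^20 = 11^16 · 11^4 ≡ 93 · 208 ≡ 100 (mod 283).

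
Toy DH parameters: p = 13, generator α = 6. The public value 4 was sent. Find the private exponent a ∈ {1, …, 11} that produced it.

Try successive powers of 6 modulo 13:
6^1 ≡ 6
6^2 ≡ 10
6^3 ≡ 8
6^4 ≡ 9
6^5 ≡ 2
6^6 ≡ 12
6^7 ≡ 7
6^8 ≡ 3
6^9 ≡ 5
6^10 ≡ 4
Found: a = 10.

10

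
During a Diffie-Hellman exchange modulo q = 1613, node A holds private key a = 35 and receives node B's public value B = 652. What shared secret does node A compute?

693

Shared key K = 652^35 mod 1613.
652^1 ≡ 652 (mod 1613)
652^2 = (652^1)^2 ≡ 652^2 = 425104 ≡ 885 (mod 1613)
652^4 = (652^2)^2 ≡ 885^2 = 783225 ≡ 920 (mod 1613)
652^8 = (652^4)^2 ≡ 920^2 = 846400 ≡ 1188 (mod 1613)
652^16 = (652^8)^2 ≡ 1188^2 = 1411344 ≡ 1582 (mod 1613)
652^32 = (652^16)^2 ≡ 1582^2 = 2502724 ≡ 961 (mod 1613)
652^35 = 652^32 · 652^2 · 652^1 ≡ 961 · 885 · 652 ≡ 693 (mod 1613).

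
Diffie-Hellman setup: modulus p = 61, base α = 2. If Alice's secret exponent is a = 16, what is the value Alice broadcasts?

22

Public value = 2^16 mod 61.
2^1 ≡ 2 (mod 61)
2^2 = (2^1)^2 ≡ 2^2 = 4 ≡ 4 (mod 61)
2^4 = (2^2)^2 ≡ 4^2 = 16 ≡ 16 (mod 61)
2^8 = (2^4)^2 ≡ 16^2 = 256 ≡ 12 (mod 61)
2^16 = (2^8)^2 ≡ 12^2 = 144 ≡ 22 (mod 61)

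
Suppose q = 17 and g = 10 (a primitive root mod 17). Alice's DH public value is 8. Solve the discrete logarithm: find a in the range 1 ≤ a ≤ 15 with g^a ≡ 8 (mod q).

Try successive powers of 10 modulo 17:
10^1 ≡ 10
10^2 ≡ 15
10^3 ≡ 14
10^4 ≡ 4
10^5 ≡ 6
10^6 ≡ 9
10^7 ≡ 5
10^8 ≡ 16
10^9 ≡ 7
10^10 ≡ 2
10^11 ≡ 3
10^12 ≡ 13
10^13 ≡ 11
10^14 ≡ 8
Found: a = 14.

14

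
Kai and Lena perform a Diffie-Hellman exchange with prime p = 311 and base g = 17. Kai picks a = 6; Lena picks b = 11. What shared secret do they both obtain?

Kai sends A = g^a mod p = 17^6 mod 311.
17^1 ≡ 17 (mod 311)
17^2 = (17^1)^2 ≡ 17^2 = 289 ≡ 289 (mod 311)
17^4 = (17^2)^2 ≡ 289^2 = 83521 ≡ 173 (mod 311)
17^6 = 17^4 · 17^2 ≡ 173 · 289 ≡ 237 (mod 311).
So A = 237. Lena then computes K = A^b mod p = 237^11 mod 311.
237^1 ≡ 237 (mod 311)
237^2 = (237^1)^2 ≡ 237^2 = 56169 ≡ 189 (mod 311)
237^4 = (237^2)^2 ≡ 189^2 = 35721 ≡ 267 (mod 311)
237^8 = (237^4)^2 ≡ 267^2 = 71289 ≡ 70 (mod 311)
237^11 = 237^8 · 237^2 · 237^1 ≡ 70 · 189 · 237 ≡ 8 (mod 311).

8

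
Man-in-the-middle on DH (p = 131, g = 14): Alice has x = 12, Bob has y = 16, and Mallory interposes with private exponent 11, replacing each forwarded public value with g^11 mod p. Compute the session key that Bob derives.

74

Bob receives Mallory's public value M = 14^11 mod 131 instead of the honest one.
14^1 ≡ 14 (mod 131)
14^2 = (14^1)^2 ≡ 14^2 = 196 ≡ 65 (mod 131)
14^4 = (14^2)^2 ≡ 65^2 = 4225 ≡ 33 (mod 131)
14^8 = (14^4)^2 ≡ 33^2 = 1089 ≡ 41 (mod 131)
14^11 = 14^8 · 14^2 · 14^1 ≡ 41 · 65 · 14 ≡ 106 (mod 131).
So M = 106. Bob computes K = M^16 mod 131.
106^1 ≡ 106 (mod 131)
106^2 = (106^1)^2 ≡ 106^2 = 11236 ≡ 101 (mod 131)
106^4 = (106^2)^2 ≡ 101^2 = 10201 ≡ 114 (mod 131)
106^8 = (106^4)^2 ≡ 114^2 = 12996 ≡ 27 (mod 131)
106^16 = (106^8)^2 ≡ 27^2 = 729 ≡ 74 (mod 131)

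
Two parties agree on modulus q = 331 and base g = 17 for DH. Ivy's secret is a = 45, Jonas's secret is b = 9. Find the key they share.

Ivy sends A = g^a mod q = 17^45 mod 331.
17^1 ≡ 17 (mod 331)
17^2 = (17^1)^2 ≡ 17^2 = 289 ≡ 289 (mod 331)
17^4 = (17^2)^2 ≡ 289^2 = 83521 ≡ 109 (mod 331)
17^8 = (17^4)^2 ≡ 109^2 = 11881 ≡ 296 (mod 331)
17^16 = (17^8)^2 ≡ 296^2 = 87616 ≡ 232 (mod 331)
17^32 = (17^16)^2 ≡ 232^2 = 53824 ≡ 202 (mod 331)
17^45 = 17^32 · 17^8 · 17^4 · 17^1 ≡ 202 · 296 · 109 · 17 ≡ 270 (mod 331).
So A = 270. Jonas then computes K = A^b mod q = 270^9 mod 331.
270^1 ≡ 270 (mod 331)
270^2 = (270^1)^2 ≡ 270^2 = 72900 ≡ 80 (mod 331)
270^4 = (270^2)^2 ≡ 80^2 = 6400 ≡ 111 (mod 331)
270^8 = (270^4)^2 ≡ 111^2 = 12321 ≡ 74 (mod 331)
270^9 = 270^8 · 270^1 ≡ 74 · 270 ≡ 120 (mod 331).

120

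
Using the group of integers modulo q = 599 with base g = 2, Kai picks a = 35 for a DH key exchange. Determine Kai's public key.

Public value = 2^35 (mod 599).
2^1 ≡ 2 (mod 599)
2^2 = (2^1)^2 ≡ 2^2 = 4 ≡ 4 (mod 599)
2^4 = (2^2)^2 ≡ 4^2 = 16 ≡ 16 (mod 599)
2^8 = (2^4)^2 ≡ 16^2 = 256 ≡ 256 (mod 599)
2^16 = (2^8)^2 ≡ 256^2 = 65536 ≡ 245 (mod 599)
2^32 = (2^16)^2 ≡ 245^2 = 60025 ≡ 125 (mod 599)
2^35 = 2^32 · 2^2 · 2^1 ≡ 125 · 4 · 2 ≡ 401 (mod 599).

401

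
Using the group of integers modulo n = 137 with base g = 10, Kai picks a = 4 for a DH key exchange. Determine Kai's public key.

Public value = 10^4 (mod 137).
10^1 ≡ 10 (mod 137)
10^2 = (10^1)^2 ≡ 10^2 = 100 ≡ 100 (mod 137)
10^4 = (10^2)^2 ≡ 100^2 = 10000 ≡ 136 (mod 137)

136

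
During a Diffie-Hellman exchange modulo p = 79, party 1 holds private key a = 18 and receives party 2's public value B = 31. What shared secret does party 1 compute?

Shared key K = 31^18 mod 79.
31^1 ≡ 31 (mod 79)
31^2 = (31^1)^2 ≡ 31^2 = 961 ≡ 13 (mod 79)
31^4 = (31^2)^2 ≡ 13^2 = 169 ≡ 11 (mod 79)
31^8 = (31^4)^2 ≡ 11^2 = 121 ≡ 42 (mod 79)
31^16 = (31^8)^2 ≡ 42^2 = 1764 ≡ 26 (mod 79)
31^18 = 31^16 · 31^2 ≡ 26 · 13 ≡ 22 (mod 79).

22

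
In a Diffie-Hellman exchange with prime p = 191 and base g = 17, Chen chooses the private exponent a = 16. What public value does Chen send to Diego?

118

Public value = 17^16 (mod 191).
17^1 ≡ 17 (mod 191)
17^2 = (17^1)^2 ≡ 17^2 = 289 ≡ 98 (mod 191)
17^4 = (17^2)^2 ≡ 98^2 = 9604 ≡ 54 (mod 191)
17^8 = (17^4)^2 ≡ 54^2 = 2916 ≡ 51 (mod 191)
17^16 = (17^8)^2 ≡ 51^2 = 2601 ≡ 118 (mod 191)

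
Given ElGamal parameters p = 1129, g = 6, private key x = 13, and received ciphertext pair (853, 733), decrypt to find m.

780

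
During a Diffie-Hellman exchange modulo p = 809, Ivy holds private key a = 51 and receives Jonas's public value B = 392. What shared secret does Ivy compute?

Shared key K = 392^51 mod 809.
392^1 ≡ 392 (mod 809)
392^2 = (392^1)^2 ≡ 392^2 = 153664 ≡ 763 (mod 809)
392^4 = (392^2)^2 ≡ 763^2 = 582169 ≡ 498 (mod 809)
392^8 = (392^4)^2 ≡ 498^2 = 248004 ≡ 450 (mod 809)
392^16 = (392^8)^2 ≡ 450^2 = 202500 ≡ 250 (mod 809)
392^32 = (392^16)^2 ≡ 250^2 = 62500 ≡ 207 (mod 809)
392^51 = 392^32 · 392^16 · 392^2 · 392^1 ≡ 207 · 250 · 763 · 392 ≡ 421 (mod 809).

421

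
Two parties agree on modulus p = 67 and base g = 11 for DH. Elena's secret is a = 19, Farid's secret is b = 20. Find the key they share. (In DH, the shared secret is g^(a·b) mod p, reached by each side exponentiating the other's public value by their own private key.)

Elena sends A = g^a mod p = 11^19 mod 67.
11^1 ≡ 11 (mod 67)
11^2 = (11^1)^2 ≡ 11^2 = 121 ≡ 54 (mod 67)
11^4 = (11^2)^2 ≡ 54^2 = 2916 ≡ 35 (mod 67)
11^8 = (11^4)^2 ≡ 35^2 = 1225 ≡ 19 (mod 67)
11^16 = (11^8)^2 ≡ 19^2 = 361 ≡ 26 (mod 67)
11^19 = 11^16 · 11^2 · 11^1 ≡ 26 · 54 · 11 ≡ 34 (mod 67).
So A = 34. Farid then computes K = A^b mod p = 34^20 mod 67.
34^1 ≡ 34 (mod 67)
34^2 = (34^1)^2 ≡ 34^2 = 1156 ≡ 17 (mod 67)
34^4 = (34^2)^2 ≡ 17^2 = 289 ≡ 21 (mod 67)
34^8 = (34^4)^2 ≡ 21^2 = 441 ≡ 39 (mod 67)
34^16 = (34^8)^2 ≡ 39^2 = 1521 ≡ 47 (mod 67)
34^20 = 34^16 · 34^4 ≡ 47 · 21 ≡ 49 (mod 67).

49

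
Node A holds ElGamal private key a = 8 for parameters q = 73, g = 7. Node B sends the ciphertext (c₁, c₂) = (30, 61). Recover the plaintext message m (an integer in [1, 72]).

50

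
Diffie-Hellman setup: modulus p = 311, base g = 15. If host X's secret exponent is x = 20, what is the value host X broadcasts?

Public value = 15^20 (mod 311).
15^1 ≡ 15 (mod 311)
15^2 = (15^1)^2 ≡ 15^2 = 225 ≡ 225 (mod 311)
15^4 = (15^2)^2 ≡ 225^2 = 50625 ≡ 243 (mod 311)
15^8 = (15^4)^2 ≡ 243^2 = 59049 ≡ 270 (mod 311)
15^16 = (15^8)^2 ≡ 270^2 = 72900 ≡ 126 (mod 311)
15^20 = 15^16 · 15^4 ≡ 126 · 243 ≡ 140 (mod 311).

140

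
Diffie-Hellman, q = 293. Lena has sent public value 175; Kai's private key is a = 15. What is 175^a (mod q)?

Shared key K = 175^15 mod 293.
175^1 ≡ 175 (mod 293)
175^2 = (175^1)^2 ≡ 175^2 = 30625 ≡ 153 (mod 293)
175^4 = (175^2)^2 ≡ 153^2 = 23409 ≡ 262 (mod 293)
175^8 = (175^4)^2 ≡ 262^2 = 68644 ≡ 82 (mod 293)
175^15 = 175^8 · 175^4 · 175^2 · 175^1 ≡ 82 · 262 · 153 · 175 ≡ 92 (mod 293).

92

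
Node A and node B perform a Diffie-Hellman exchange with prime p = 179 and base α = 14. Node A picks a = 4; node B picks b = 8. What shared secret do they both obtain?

Node B sends B = α^b mod p = 14^8 mod 179.
14^1 ≡ 14 (mod 179)
14^2 = (14^1)^2 ≡ 14^2 = 196 ≡ 17 (mod 179)
14^4 = (14^2)^2 ≡ 17^2 = 289 ≡ 110 (mod 179)
14^8 = (14^4)^2 ≡ 110^2 = 12100 ≡ 107 (mod 179)
So B = 107. Node A then computes K = B^a mod p = 107^4 mod 179.
107^1 ≡ 107 (mod 179)
107^2 = (107^1)^2 ≡ 107^2 = 11449 ≡ 172 (mod 179)
107^4 = (107^2)^2 ≡ 172^2 = 29584 ≡ 49 (mod 179)

49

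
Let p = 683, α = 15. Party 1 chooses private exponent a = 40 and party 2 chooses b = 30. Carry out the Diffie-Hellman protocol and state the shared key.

453

Party 1 sends A = α^a mod p = 15^40 mod 683.
15^1 ≡ 15 (mod 683)
15^2 = (15^1)^2 ≡ 15^2 = 225 ≡ 225 (mod 683)
15^4 = (15^2)^2 ≡ 225^2 = 50625 ≡ 83 (mod 683)
15^8 = (15^4)^2 ≡ 83^2 = 6889 ≡ 59 (mod 683)
15^16 = (15^8)^2 ≡ 59^2 = 3481 ≡ 66 (mod 683)
15^32 = (15^16)^2 ≡ 66^2 = 4356 ≡ 258 (mod 683)
15^40 = 15^32 · 15^8 ≡ 258 · 59 ≡ 196 (mod 683).
So A = 196. Party 2 then computes K = A^b mod p = 196^30 mod 683.
196^1 ≡ 196 (mod 683)
196^2 = (196^1)^2 ≡ 196^2 = 38416 ≡ 168 (mod 683)
196^4 = (196^2)^2 ≡ 168^2 = 28224 ≡ 221 (mod 683)
196^8 = (196^4)^2 ≡ 221^2 = 48841 ≡ 348 (mod 683)
196^16 = (196^8)^2 ≡ 348^2 = 121104 ≡ 213 (mod 683)
196^30 = 196^16 · 196^8 · 196^4 · 196^2 ≡ 213 · 348 · 221 · 168 ≡ 453 (mod 683).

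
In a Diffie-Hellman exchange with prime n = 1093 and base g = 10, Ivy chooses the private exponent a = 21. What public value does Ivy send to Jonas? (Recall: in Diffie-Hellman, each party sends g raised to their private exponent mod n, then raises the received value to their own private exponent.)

432

Public value = 10^21 mod 1093.
10^1 ≡ 10 (mod 1093)
10^2 = (10^1)^2 ≡ 10^2 = 100 ≡ 100 (mod 1093)
10^4 = (10^2)^2 ≡ 100^2 = 10000 ≡ 163 (mod 1093)
10^8 = (10^4)^2 ≡ 163^2 = 26569 ≡ 337 (mod 1093)
10^16 = (10^8)^2 ≡ 337^2 = 113569 ≡ 990 (mod 1093)
10^21 = 10^16 · 10^4 · 10^1 ≡ 990 · 163 · 10 ≡ 432 (mod 1093).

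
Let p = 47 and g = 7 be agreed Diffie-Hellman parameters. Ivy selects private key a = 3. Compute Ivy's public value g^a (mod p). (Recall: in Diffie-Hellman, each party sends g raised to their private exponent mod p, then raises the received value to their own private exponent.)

14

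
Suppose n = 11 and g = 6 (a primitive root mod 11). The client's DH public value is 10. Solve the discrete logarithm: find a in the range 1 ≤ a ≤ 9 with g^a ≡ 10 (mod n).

Try successive powers of 6 modulo 11:
6^1 ≡ 6
6^2 ≡ 3
6^3 ≡ 7
6^4 ≡ 9
6^5 ≡ 10
Found: a = 5.

5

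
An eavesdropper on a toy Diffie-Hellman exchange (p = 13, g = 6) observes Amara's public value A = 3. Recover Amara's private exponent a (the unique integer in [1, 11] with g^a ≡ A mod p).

8

Try successive powers of 6 modulo 13:
6^1 ≡ 6
6^2 ≡ 10
6^3 ≡ 8
6^4 ≡ 9
6^5 ≡ 2
6^6 ≡ 12
6^7 ≡ 7
6^8 ≡ 3
Found: a = 8.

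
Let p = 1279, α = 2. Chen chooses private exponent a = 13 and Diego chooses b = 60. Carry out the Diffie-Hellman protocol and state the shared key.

324

Diego sends B = α^b mod p = 2^60 mod 1279.
2^1 ≡ 2 (mod 1279)
2^2 = (2^1)^2 ≡ 2^2 = 4 ≡ 4 (mod 1279)
2^4 = (2^2)^2 ≡ 4^2 = 16 ≡ 16 (mod 1279)
2^8 = (2^4)^2 ≡ 16^2 = 256 ≡ 256 (mod 1279)
2^16 = (2^8)^2 ≡ 256^2 = 65536 ≡ 307 (mod 1279)
2^32 = (2^16)^2 ≡ 307^2 = 94249 ≡ 882 (mod 1279)
2^60 = 2^32 · 2^16 · 2^8 · 2^4 ≡ 882 · 307 · 256 · 16 ≡ 338 (mod 1279).
So B = 338. Chen then computes K = B^a mod p = 338^13 mod 1279.
338^1 ≡ 338 (mod 1279)
338^2 = (338^1)^2 ≡ 338^2 = 114244 ≡ 413 (mod 1279)
338^4 = (338^2)^2 ≡ 413^2 = 170569 ≡ 462 (mod 1279)
338^8 = (338^4)^2 ≡ 462^2 = 213444 ≡ 1130 (mod 1279)
338^13 = 338^8 · 338^4 · 338^1 ≡ 1130 · 462 · 338 ≡ 324 (mod 1279).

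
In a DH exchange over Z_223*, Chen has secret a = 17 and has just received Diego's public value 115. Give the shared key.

66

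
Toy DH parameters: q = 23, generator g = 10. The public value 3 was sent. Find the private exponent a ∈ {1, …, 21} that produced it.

20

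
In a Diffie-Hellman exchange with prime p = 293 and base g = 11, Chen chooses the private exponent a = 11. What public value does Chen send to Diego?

280

Public value = 11^11 (mod 293).
11^1 ≡ 11 (mod 293)
11^2 = (11^1)^2 ≡ 11^2 = 121 ≡ 121 (mod 293)
11^4 = (11^2)^2 ≡ 121^2 = 14641 ≡ 284 (mod 293)
11^8 = (11^4)^2 ≡ 284^2 = 80656 ≡ 81 (mod 293)
11^11 = 11^8 · 11^2 · 11^1 ≡ 81 · 121 · 11 ≡ 280 (mod 293).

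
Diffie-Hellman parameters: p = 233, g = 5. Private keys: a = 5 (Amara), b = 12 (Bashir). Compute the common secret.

105

Bashir sends B = g^b mod p = 5^12 mod 233.
5^1 ≡ 5 (mod 233)
5^2 = (5^1)^2 ≡ 5^2 = 25 ≡ 25 (mod 233)
5^4 = (5^2)^2 ≡ 25^2 = 625 ≡ 159 (mod 233)
5^8 = (5^4)^2 ≡ 159^2 = 25281 ≡ 117 (mod 233)
5^12 = 5^8 · 5^4 ≡ 117 · 159 ≡ 196 (mod 233).
So B = 196. Amara then computes K = B^a mod p = 196^5 mod 233.
196^1 ≡ 196 (mod 233)
196^2 = (196^1)^2 ≡ 196^2 = 38416 ≡ 204 (mod 233)
196^4 = (196^2)^2 ≡ 204^2 = 41616 ≡ 142 (mod 233)
196^5 = 196^4 · 196^1 ≡ 142 · 196 ≡ 105 (mod 233).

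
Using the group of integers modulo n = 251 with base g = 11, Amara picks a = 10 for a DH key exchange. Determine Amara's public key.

249

Public value = 11^10 mod 251.
11^1 ≡ 11 (mod 251)
11^2 = (11^1)^2 ≡ 11^2 = 121 ≡ 121 (mod 251)
11^4 = (11^2)^2 ≡ 121^2 = 14641 ≡ 83 (mod 251)
11^8 = (11^4)^2 ≡ 83^2 = 6889 ≡ 112 (mod 251)
11^10 = 11^8 · 11^2 ≡ 112 · 121 ≡ 249 (mod 251).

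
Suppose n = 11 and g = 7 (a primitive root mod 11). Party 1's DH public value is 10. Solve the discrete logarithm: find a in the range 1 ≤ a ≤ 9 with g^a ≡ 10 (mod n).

Try successive powers of 7 modulo 11:
7^1 ≡ 7
7^2 ≡ 5
7^3 ≡ 2
7^4 ≡ 3
7^5 ≡ 10
Found: a = 5.

5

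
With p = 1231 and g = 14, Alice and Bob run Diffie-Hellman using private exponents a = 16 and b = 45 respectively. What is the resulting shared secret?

Bob sends B = g^b mod p = 14^45 mod 1231.
14^1 ≡ 14 (mod 1231)
14^2 = (14^1)^2 ≡ 14^2 = 196 ≡ 196 (mod 1231)
14^4 = (14^2)^2 ≡ 196^2 = 38416 ≡ 255 (mod 1231)
14^8 = (14^4)^2 ≡ 255^2 = 65025 ≡ 1013 (mod 1231)
14^16 = (14^8)^2 ≡ 1013^2 = 1026169 ≡ 746 (mod 1231)
14^32 = (14^16)^2 ≡ 746^2 = 556516 ≡ 104 (mod 1231)
14^45 = 14^32 · 14^8 · 14^4 · 14^1 ≡ 104 · 1013 · 255 · 14 ≡ 441 (mod 1231).
So B = 441. Alice then computes K = B^a mod p = 441^16 mod 1231.
441^1 ≡ 441 (mod 1231)
441^2 = (441^1)^2 ≡ 441^2 = 194481 ≡ 1214 (mod 1231)
441^4 = (441^2)^2 ≡ 1214^2 = 1473796 ≡ 289 (mod 1231)
441^8 = (441^4)^2 ≡ 289^2 = 83521 ≡ 1044 (mod 1231)
441^16 = (441^8)^2 ≡ 1044^2 = 1089936 ≡ 501 (mod 1231)

501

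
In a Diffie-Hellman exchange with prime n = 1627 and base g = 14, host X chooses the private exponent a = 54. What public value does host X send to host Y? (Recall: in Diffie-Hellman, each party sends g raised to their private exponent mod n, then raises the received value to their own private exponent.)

Public value = 14^54 mod 1627.
14^1 ≡ 14 (mod 1627)
14^2 = (14^1)^2 ≡ 14^2 = 196 ≡ 196 (mod 1627)
14^4 = (14^2)^2 ≡ 196^2 = 38416 ≡ 995 (mod 1627)
14^8 = (14^4)^2 ≡ 995^2 = 990025 ≡ 809 (mod 1627)
14^16 = (14^8)^2 ≡ 809^2 = 654481 ≡ 427 (mod 1627)
14^32 = (14^16)^2 ≡ 427^2 = 182329 ≡ 105 (mod 1627)
14^54 = 14^32 · 14^16 · 14^4 · 14^2 ≡ 105 · 427 · 995 · 196 ≡ 801 (mod 1627).

801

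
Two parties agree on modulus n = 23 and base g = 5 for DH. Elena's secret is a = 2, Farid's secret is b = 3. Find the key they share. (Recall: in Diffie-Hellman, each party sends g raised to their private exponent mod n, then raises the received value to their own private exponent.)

Farid sends B = g^b mod n = 5^3 mod 23.
5^1 ≡ 5 (mod 23)
5^2 = (5^1)^2 ≡ 5^2 = 25 ≡ 2 (mod 23)
5^3 = 5^2 · 5^1 ≡ 2 · 5 ≡ 10 (mod 23).
So B = 10. Elena then computes K = B^a mod n = 10^2 mod 23.
10^1 ≡ 10 (mod 23)
10^2 = (10^1)^2 ≡ 10^2 = 100 ≡ 8 (mod 23)

8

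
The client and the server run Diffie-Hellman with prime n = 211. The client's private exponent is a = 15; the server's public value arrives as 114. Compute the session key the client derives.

Shared key K = 114^15 mod 211.
114^1 ≡ 114 (mod 211)
114^2 = (114^1)^2 ≡ 114^2 = 12996 ≡ 125 (mod 211)
114^4 = (114^2)^2 ≡ 125^2 = 15625 ≡ 11 (mod 211)
114^8 = (114^4)^2 ≡ 11^2 = 121 ≡ 121 (mod 211)
114^15 = 114^8 · 114^4 · 114^2 · 114^1 ≡ 121 · 11 · 125 · 114 ≡ 171 (mod 211).

171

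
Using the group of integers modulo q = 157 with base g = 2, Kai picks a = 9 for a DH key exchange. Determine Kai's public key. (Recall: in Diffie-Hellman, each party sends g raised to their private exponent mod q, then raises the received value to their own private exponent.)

Public value = 2^{9} \pmod{157}.
2^1 ≡ 2 (mod 157)
2^2 = (2^1)^2 ≡ 2^2 = 4 ≡ 4 (mod 157)
2^4 = (2^2)^2 ≡ 4^2 = 16 ≡ 16 (mod 157)
2^8 = (2^4)^2 ≡ 16^2 = 256 ≡ 99 (mod 157)
2^9 = 2^8 · 2^1 ≡ 99 · 2 ≡ 41 (mod 157).

41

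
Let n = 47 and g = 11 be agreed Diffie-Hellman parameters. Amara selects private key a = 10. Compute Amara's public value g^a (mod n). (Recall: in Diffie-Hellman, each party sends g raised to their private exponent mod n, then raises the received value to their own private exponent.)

42

Public value = 11^10 (mod 47).
11^1 ≡ 11 (mod 47)
11^2 = (11^1)^2 ≡ 11^2 = 121 ≡ 27 (mod 47)
11^4 = (11^2)^2 ≡ 27^2 = 729 ≡ 24 (mod 47)
11^8 = (11^4)^2 ≡ 24^2 = 576 ≡ 12 (mod 47)
11^10 = 11^8 · 11^2 ≡ 12 · 27 ≡ 42 (mod 47).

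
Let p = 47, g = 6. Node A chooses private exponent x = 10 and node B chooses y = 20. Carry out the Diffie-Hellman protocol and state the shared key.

12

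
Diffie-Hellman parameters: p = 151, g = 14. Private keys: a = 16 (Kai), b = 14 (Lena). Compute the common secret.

Kai sends A = g^a mod p = 14^16 mod 151.
14^1 ≡ 14 (mod 151)
14^2 = (14^1)^2 ≡ 14^2 = 196 ≡ 45 (mod 151)
14^4 = (14^2)^2 ≡ 45^2 = 2025 ≡ 62 (mod 151)
14^8 = (14^4)^2 ≡ 62^2 = 3844 ≡ 69 (mod 151)
14^16 = (14^8)^2 ≡ 69^2 = 4761 ≡ 80 (mod 151)
So A = 80. Lena then computes K = A^b mod p = 80^14 mod 151.
80^1 ≡ 80 (mod 151)
80^2 = (80^1)^2 ≡ 80^2 = 6400 ≡ 58 (mod 151)
80^4 = (80^2)^2 ≡ 58^2 = 3364 ≡ 42 (mod 151)
80^8 = (80^4)^2 ≡ 42^2 = 1764 ≡ 103 (mod 151)
80^14 = 80^8 · 80^4 · 80^2 ≡ 103 · 42 · 58 ≡ 97 (mod 151).

97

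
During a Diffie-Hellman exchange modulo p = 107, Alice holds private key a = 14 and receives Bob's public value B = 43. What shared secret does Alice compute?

Shared key K = 43^14 mod 107.
43^1 ≡ 43 (mod 107)
43^2 = (43^1)^2 ≡ 43^2 = 1849 ≡ 30 (mod 107)
43^4 = (43^2)^2 ≡ 30^2 = 900 ≡ 44 (mod 107)
43^8 = (43^4)^2 ≡ 44^2 = 1936 ≡ 10 (mod 107)
43^14 = 43^8 · 43^4 · 43^2 ≡ 10 · 44 · 30 ≡ 39 (mod 107).

39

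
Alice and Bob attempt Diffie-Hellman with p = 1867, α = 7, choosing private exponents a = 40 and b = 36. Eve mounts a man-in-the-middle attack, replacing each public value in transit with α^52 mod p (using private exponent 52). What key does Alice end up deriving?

Alice receives Eve's public value M = 7^52 mod 1867 instead of the honest one.
7^1 ≡ 7 (mod 1867)
7^2 = (7^1)^2 ≡ 7^2 = 49 ≡ 49 (mod 1867)
7^4 = (7^2)^2 ≡ 49^2 = 2401 ≡ 534 (mod 1867)
7^8 = (7^4)^2 ≡ 534^2 = 285156 ≡ 1372 (mod 1867)
7^16 = (7^8)^2 ≡ 1372^2 = 1882384 ≡ 448 (mod 1867)
7^32 = (7^16)^2 ≡ 448^2 = 200704 ≡ 935 (mod 1867)
7^52 = 7^32 · 7^16 · 7^4 ≡ 935 · 448 · 534 ≡ 384 (mod 1867).
So M = 384. Alice computes K = M^40 mod 1867.
384^1 ≡ 384 (mod 1867)
384^2 = (384^1)^2 ≡ 384^2 = 147456 ≡ 1830 (mod 1867)
384^4 = (384^2)^2 ≡ 1830^2 = 3348900 ≡ 1369 (mod 1867)
384^8 = (384^4)^2 ≡ 1369^2 = 1874161 ≡ 1560 (mod 1867)
384^16 = (384^8)^2 ≡ 1560^2 = 2433600 ≡ 899 (mod 1867)
384^32 = (384^16)^2 ≡ 899^2 = 808201 ≡ 1657 (mod 1867)
384^40 = 384^32 · 384^8 ≡ 1657 · 1560 ≡ 992 (mod 1867).

992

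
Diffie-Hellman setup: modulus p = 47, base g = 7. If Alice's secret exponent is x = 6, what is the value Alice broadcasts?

Public value = 7^{6} \pmod{47}.
7^1 ≡ 7 (mod 47)
7^2 = (7^1)^2 ≡ 7^2 = 49 ≡ 2 (mod 47)
7^4 = (7^2)^2 ≡ 2^2 = 4 ≡ 4 (mod 47)
7^6 = 7^4 · 7^2 ≡ 4 · 2 ≡ 8 (mod 47).

8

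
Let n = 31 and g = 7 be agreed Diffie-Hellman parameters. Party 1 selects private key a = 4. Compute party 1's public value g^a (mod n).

14

Public value = 7^4 (mod 31).
7^1 ≡ 7 (mod 31)
7^2 = (7^1)^2 ≡ 7^2 = 49 ≡ 18 (mod 31)
7^4 = (7^2)^2 ≡ 18^2 = 324 ≡ 14 (mod 31)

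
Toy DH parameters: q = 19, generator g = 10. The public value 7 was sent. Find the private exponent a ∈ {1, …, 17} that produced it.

12

Try successive powers of 10 modulo 19:
10^1 ≡ 10
10^2 ≡ 5
10^3 ≡ 12
10^4 ≡ 6
10^5 ≡ 3
10^6 ≡ 11
10^7 ≡ 15
10^8 ≡ 17
10^9 ≡ 18
10^10 ≡ 9
10^11 ≡ 14
10^12 ≡ 7
Found: a = 12.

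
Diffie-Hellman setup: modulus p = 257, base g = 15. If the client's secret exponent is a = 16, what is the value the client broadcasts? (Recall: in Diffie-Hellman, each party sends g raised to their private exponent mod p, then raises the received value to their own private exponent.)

Public value = 15^16 mod 257.
15^1 ≡ 15 (mod 257)
15^2 = (15^1)^2 ≡ 15^2 = 225 ≡ 225 (mod 257)
15^4 = (15^2)^2 ≡ 225^2 = 50625 ≡ 253 (mod 257)
15^8 = (15^4)^2 ≡ 253^2 = 64009 ≡ 16 (mod 257)
15^16 = (15^8)^2 ≡ 16^2 = 256 ≡ 256 (mod 257)

256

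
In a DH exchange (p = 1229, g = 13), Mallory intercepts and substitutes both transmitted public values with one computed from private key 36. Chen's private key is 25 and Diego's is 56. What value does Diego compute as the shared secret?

Diego receives Mallory's public value M = 13^36 mod 1229 instead of the honest one.
13^1 ≡ 13 (mod 1229)
13^2 = (13^1)^2 ≡ 13^2 = 169 ≡ 169 (mod 1229)
13^4 = (13^2)^2 ≡ 169^2 = 28561 ≡ 294 (mod 1229)
13^8 = (13^4)^2 ≡ 294^2 = 86436 ≡ 406 (mod 1229)
13^16 = (13^8)^2 ≡ 406^2 = 164836 ≡ 150 (mod 1229)
13^32 = (13^16)^2 ≡ 150^2 = 22500 ≡ 378 (mod 1229)
13^36 = 13^32 · 13^4 ≡ 378 · 294 ≡ 522 (mod 1229).
So M = 522. Diego computes K = M^56 mod 1229.
522^1 ≡ 522 (mod 1229)
522^2 = (522^1)^2 ≡ 522^2 = 272484 ≡ 875 (mod 1229)
522^4 = (522^2)^2 ≡ 875^2 = 765625 ≡ 1187 (mod 1229)
522^8 = (522^4)^2 ≡ 1187^2 = 1408969 ≡ 535 (mod 1229)
522^16 = (522^8)^2 ≡ 535^2 = 286225 ≡ 1097 (mod 1229)
522^32 = (522^16)^2 ≡ 1097^2 = 1203409 ≡ 218 (mod 1229)
522^56 = 522^32 · 522^16 · 522^8 ≡ 218 · 1097 · 535 ≡ 523 (mod 1229).

523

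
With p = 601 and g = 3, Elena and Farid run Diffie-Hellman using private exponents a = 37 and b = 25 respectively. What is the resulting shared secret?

24

Farid sends B = g^b mod p = 3^25 mod 601.
3^1 ≡ 3 (mod 601)
3^2 = (3^1)^2 ≡ 3^2 = 9 ≡ 9 (mod 601)
3^4 = (3^2)^2 ≡ 9^2 = 81 ≡ 81 (mod 601)
3^8 = (3^4)^2 ≡ 81^2 = 6561 ≡ 551 (mod 601)
3^16 = (3^8)^2 ≡ 551^2 = 303601 ≡ 96 (mod 601)
3^25 = 3^16 · 3^8 · 3^1 ≡ 96 · 551 · 3 ≡ 24 (mod 601).
So B = 24. Elena then computes K = B^a mod p = 24^37 mod 601.
24^1 ≡ 24 (mod 601)
24^2 = (24^1)^2 ≡ 24^2 = 576 ≡ 576 (mod 601)
24^4 = (24^2)^2 ≡ 576^2 = 331776 ≡ 24 (mod 601)
24^8 = (24^4)^2 ≡ 24^2 = 576 ≡ 576 (mod 601)
24^16 = (24^8)^2 ≡ 576^2 = 331776 ≡ 24 (mod 601)
24^32 = (24^16)^2 ≡ 24^2 = 576 ≡ 576 (mod 601)
24^37 = 24^32 · 24^4 · 24^1 ≡ 576 · 24 · 24 ≡ 24 (mod 601).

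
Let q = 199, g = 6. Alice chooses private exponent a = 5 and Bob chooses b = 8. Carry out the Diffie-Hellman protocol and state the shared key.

Bob sends B = g^b mod q = 6^8 mod 199.
6^1 ≡ 6 (mod 199)
6^2 = (6^1)^2 ≡ 6^2 = 36 ≡ 36 (mod 199)
6^4 = (6^2)^2 ≡ 36^2 = 1296 ≡ 102 (mod 199)
6^8 = (6^4)^2 ≡ 102^2 = 10404 ≡ 56 (mod 199)
So B = 56. Alice then computes K = B^a mod q = 56^5 mod 199.
56^1 ≡ 56 (mod 199)
56^2 = (56^1)^2 ≡ 56^2 = 3136 ≡ 151 (mod 199)
56^4 = (56^2)^2 ≡ 151^2 = 22801 ≡ 115 (mod 199)
56^5 = 56^4 · 56^1 ≡ 115 · 56 ≡ 72 (mod 199).

72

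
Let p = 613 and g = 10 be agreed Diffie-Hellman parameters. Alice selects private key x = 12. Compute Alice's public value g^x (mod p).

Public value = 10^12 (mod 613).
10^1 ≡ 10 (mod 613)
10^2 = (10^1)^2 ≡ 10^2 = 100 ≡ 100 (mod 613)
10^4 = (10^2)^2 ≡ 100^2 = 10000 ≡ 192 (mod 613)
10^8 = (10^4)^2 ≡ 192^2 = 36864 ≡ 84 (mod 613)
10^12 = 10^8 · 10^4 ≡ 84 · 192 ≡ 190 (mod 613).

190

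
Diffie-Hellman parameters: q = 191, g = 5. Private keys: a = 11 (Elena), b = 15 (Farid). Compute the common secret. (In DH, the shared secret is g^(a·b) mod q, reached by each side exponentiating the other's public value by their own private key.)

160

Farid sends B = g^b mod q = 5^15 mod 191.
5^1 ≡ 5 (mod 191)
5^2 = (5^1)^2 ≡ 5^2 = 25 ≡ 25 (mod 191)
5^4 = (5^2)^2 ≡ 25^2 = 625 ≡ 52 (mod 191)
5^8 = (5^4)^2 ≡ 52^2 = 2704 ≡ 30 (mod 191)
5^15 = 5^8 · 5^4 · 5^2 · 5^1 ≡ 30 · 52 · 25 · 5 ≡ 180 (mod 191).
So B = 180. Elena then computes K = B^a mod q = 180^11 mod 191.
180^1 ≡ 180 (mod 191)
180^2 = (180^1)^2 ≡ 180^2 = 32400 ≡ 121 (mod 191)
180^4 = (180^2)^2 ≡ 121^2 = 14641 ≡ 125 (mod 191)
180^8 = (180^4)^2 ≡ 125^2 = 15625 ≡ 154 (mod 191)
180^11 = 180^8 · 180^2 · 180^1 ≡ 154 · 121 · 180 ≡ 160 (mod 191).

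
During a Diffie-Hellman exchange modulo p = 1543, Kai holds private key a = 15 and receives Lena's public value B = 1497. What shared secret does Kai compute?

Shared key K = 1497^15 mod 1543.
1497^1 ≡ 1497 (mod 1543)
1497^2 = (1497^1)^2 ≡ 1497^2 = 2241009 ≡ 573 (mod 1543)
1497^4 = (1497^2)^2 ≡ 573^2 = 328329 ≡ 1213 (mod 1543)
1497^8 = (1497^4)^2 ≡ 1213^2 = 1471369 ≡ 890 (mod 1543)
1497^15 = 1497^8 · 1497^4 · 1497^2 · 1497^1 ≡ 890 · 1213 · 573 · 1497 ≡ 961 (mod 1543).

961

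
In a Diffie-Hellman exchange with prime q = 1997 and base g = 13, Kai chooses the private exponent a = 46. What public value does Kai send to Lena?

1284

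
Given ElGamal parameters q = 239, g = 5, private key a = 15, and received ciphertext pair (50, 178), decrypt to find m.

164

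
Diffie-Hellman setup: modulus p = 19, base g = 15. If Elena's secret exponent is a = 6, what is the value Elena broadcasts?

11

Public value = 15^{6} \pmod{19}.
15^1 ≡ 15 (mod 19)
15^2 = (15^1)^2 ≡ 15^2 = 225 ≡ 16 (mod 19)
15^4 = (15^2)^2 ≡ 16^2 = 256 ≡ 9 (mod 19)
15^6 = 15^4 · 15^2 ≡ 9 · 16 ≡ 11 (mod 19).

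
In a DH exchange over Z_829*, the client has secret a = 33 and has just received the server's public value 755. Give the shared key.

Shared key K = 755^33 mod 829.
755^1 ≡ 755 (mod 829)
755^2 = (755^1)^2 ≡ 755^2 = 570025 ≡ 502 (mod 829)
755^4 = (755^2)^2 ≡ 502^2 = 252004 ≡ 817 (mod 829)
755^8 = (755^4)^2 ≡ 817^2 = 667489 ≡ 144 (mod 829)
755^16 = (755^8)^2 ≡ 144^2 = 20736 ≡ 11 (mod 829)
755^32 = (755^16)^2 ≡ 11^2 = 121 ≡ 121 (mod 829)
755^33 = 755^32 · 755^1 ≡ 121 · 755 ≡ 165 (mod 829).

165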